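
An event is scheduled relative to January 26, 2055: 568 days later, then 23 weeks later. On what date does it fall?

January 24, 2057

Advancing 568 days from January 26, 2055:
January has 31 days, so 31 − 26 = 5 days remain after January 26, 2055; 568 − 5 = 563 left.
February 2055 has 28 days (2055 is not a leap year): 563 − 28 = 535 left.
March 2055 has 31 days: 535 − 31 = 504 left.
April 2055 has 30 days: 504 − 30 = 474 left.
May 2055 has 31 days: 474 − 31 = 443 left.
June 2055 has 30 days: 443 − 30 = 413 left.
July 2055 has 31 days: 413 − 31 = 382 left.
August 2055 has 31 days: 382 − 31 = 351 left.
September 2055 has 30 days: 351 − 30 = 321 left.
October 2055 has 31 days: 321 − 31 = 290 left.
November 2055 has 30 days: 290 − 30 = 260 left.
December 2055 has 31 days: 260 − 31 = 229 left.
January 2056 has 31 days: 229 − 31 = 198 left.
February 2056 has 29 days (2056 is a leap year): 198 − 29 = 169 left.
March 2056 has 31 days: 169 − 31 = 138 left.
April 2056 has 30 days: 138 − 30 = 108 left.
May 2056 has 31 days: 108 − 31 = 77 left.
June 2056 has 30 days: 77 − 30 = 47 left.
July 2056 has 31 days: 47 − 31 = 16 left.
16 days into August 2056 → August 16, 2056.
Advancing 23 weeks (= 161 days) from August 16, 2056:
August has 31 days, so 31 − 16 = 15 days remain after August 16, 2056; 161 − 15 = 146 left.
September 2056 has 30 days: 146 − 30 = 116 left.
October 2056 has 31 days: 116 − 31 = 85 left.
November 2056 has 30 days: 85 − 30 = 55 left.
December 2056 has 31 days: 55 − 31 = 24 left.
24 days into January 2057 → January 24, 2057.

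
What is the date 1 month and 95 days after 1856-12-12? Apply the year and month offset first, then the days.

April 17, 1857

Adding 1 month and 95 days from December 12, 1856: first the month/year part, then the days.
month 12 + 1 = 13, which is month 1 of year 1857 → January 1857.
Day 12 is valid in January, giving January 12, 1857.
Now add 95 days from January 12, 1857.
January has 31 days, so 31 − 12 = 19 days remain after January 12, 1857; 95 − 19 = 76 left.
February 1857 has 28 days (1857 is not a leap year): 76 − 28 = 48 left.
March 1857 has 31 days: 48 − 31 = 17 left.
17 days into April 1857 → April 17, 1857.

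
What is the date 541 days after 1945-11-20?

May 15, 1947

Advancing 541 days from November 20, 1945.
November has 30 days, so 30 − 20 = 10 days remain after November 20, 1945; 541 − 10 = 531 left.
December 1945 has 31 days: 531 − 31 = 500 left.
January 1946 has 31 days: 500 − 31 = 469 left.
February 1946 has 28 days (1946 is not a leap year): 469 − 28 = 441 left.
March 1946 has 31 days: 441 − 31 = 410 left.
April 1946 has 30 days: 410 − 30 = 380 left.
May 1946 has 31 days: 380 − 31 = 349 left.
June 1946 has 30 days: 349 − 30 = 319 left.
July 1946 has 31 days: 319 − 31 = 288 left.
August 1946 has 31 days: 288 − 31 = 257 left.
September 1946 has 30 days: 257 − 30 = 227 left.
October 1946 has 31 days: 227 − 31 = 196 left.
November 1946 has 30 days: 196 − 30 = 166 left.
December 1946 has 31 days: 166 − 31 = 135 left.
January 1947 has 31 days: 135 − 31 = 104 left.
February 1947 has 28 days (1947 is not a leap year): 104 − 28 = 76 left.
March 1947 has 31 days: 76 − 31 = 45 left.
April 1947 has 30 days: 45 − 30 = 15 left.
15 days into May 1947 → May 15, 1947.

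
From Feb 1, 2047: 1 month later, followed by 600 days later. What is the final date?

Advancing 1 month from February 1, 2047:
month 2 + 1 = 3 → March 2047.
Day 1 is valid in March, giving March 1, 2047.
Adding 600 days from March 1, 2047:
March has 31 days, so 31 − 1 = 30 days remain after March 1, 2047; 600 − 30 = 570 left.
April 2047 has 30 days: 570 − 30 = 540 left.
May 2047 has 31 days: 540 − 31 = 509 left.
June 2047 has 30 days: 509 − 30 = 479 left.
July 2047 has 31 days: 479 − 31 = 448 left.
August 2047 has 31 days: 448 − 31 = 417 left.
September 2047 has 30 days: 417 − 30 = 387 left.
October 2047 has 31 days: 387 − 31 = 356 left.
November 2047 has 30 days: 356 − 30 = 326 left.
December 2047 has 31 days: 326 − 31 = 295 left.
January 2048 has 31 days: 295 − 31 = 264 left.
February 2048 has 29 days (2048 is a leap year): 264 − 29 = 235 left.
March 2048 has 31 days: 235 − 31 = 204 left.
April 2048 has 30 days: 204 − 30 = 174 left.
May 2048 has 31 days: 174 − 31 = 143 left.
June 2048 has 30 days: 143 − 30 = 113 left.
July 2048 has 31 days: 113 − 31 = 82 left.
August 2048 has 31 days: 82 − 31 = 51 left.
September 2048 has 30 days: 51 − 30 = 21 left.
21 days into October 2048 → October 21, 2048.

October 21, 2048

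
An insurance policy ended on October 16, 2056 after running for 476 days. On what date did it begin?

June 28, 2055

Counting back 476 days from October 16, 2056.
Going back 16 days from October 16, 2056 reaches the end of the previous month; 476 − 16 = 460 left.
September 2056 has 30 days: 460 − 30 = 430 left.
August 2056 has 31 days: 430 − 31 = 399 left.
July 2056 has 31 days: 399 − 31 = 368 left.
June 2056 has 30 days: 368 − 30 = 338 left.
May 2056 has 31 days: 338 − 31 = 307 left.
April 2056 has 30 days: 307 − 30 = 277 left.
March 2056 has 31 days: 277 − 31 = 246 left.
February 2056 has 29 days (2056 is a leap year): 246 − 29 = 217 left.
January 2056 has 31 days: 217 − 31 = 186 left.
December 2055 has 31 days: 186 − 31 = 155 left.
November 2055 has 30 days: 155 − 30 = 125 left.
October 2055 has 31 days: 125 − 31 = 94 left.
September 2055 has 30 days: 94 − 30 = 64 left.
August 2055 has 31 days: 64 − 31 = 33 left.
July 2055 has 31 days: 33 − 31 = 2 left.
June 2055 has 30 days; 30 − 2 = 28 → June 28, 2055.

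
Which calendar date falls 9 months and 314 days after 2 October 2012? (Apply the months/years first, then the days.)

May 12, 2014

Advancing 9 months and 314 days from October 2, 2012: first the month/year part, then the days.
month 10 + 9 = 19, which is month 7 of year 2013 → July 2013.
Day 2 is valid in July, giving July 2, 2013.
Now add 314 days from July 2, 2013.
July has 31 days, so 31 − 2 = 29 days remain after July 2, 2013; 314 − 29 = 285 left.
August 2013 has 31 days: 285 − 31 = 254 left.
September 2013 has 30 days: 254 − 30 = 224 left.
October 2013 has 31 days: 224 − 31 = 193 left.
November 2013 has 30 days: 193 − 30 = 163 left.
December 2013 has 31 days: 163 − 31 = 132 left.
January 2014 has 31 days: 132 − 31 = 101 left.
February 2014 has 28 days (2014 is not a leap year): 101 − 28 = 73 left.
March 2014 has 31 days: 73 − 31 = 42 left.
April 2014 has 30 days: 42 − 30 = 12 left.
12 days into May 2014 → May 12, 2014.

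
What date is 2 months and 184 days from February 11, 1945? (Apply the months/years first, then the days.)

October 12, 1945

Counting forward 2 months and 184 days from February 11, 1945: first the month/year part, then the days.
month 2 + 2 = 4 → April 1945.
Day 11 is valid in April, giving April 11, 1945.
Now add 184 days from April 11, 1945.
April has 30 days, so 30 − 11 = 19 days remain after April 11, 1945; 184 − 19 = 165 left.
May 1945 has 31 days: 165 − 31 = 134 left.
June 1945 has 30 days: 134 − 30 = 104 left.
July 1945 has 31 days: 104 − 31 = 73 left.
August 1945 has 31 days: 73 − 31 = 42 left.
September 1945 has 30 days: 42 − 30 = 12 left.
12 days into October 1945 → October 12, 1945.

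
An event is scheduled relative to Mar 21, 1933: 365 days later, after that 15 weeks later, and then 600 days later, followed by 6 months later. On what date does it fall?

August 24, 1936

Adding 365 days from March 21, 1933:
March has 31 days, so 31 − 21 = 10 days remain after March 21, 1933; 365 − 10 = 355 left.
April 1933 has 30 days: 355 − 30 = 325 left.
May 1933 has 31 days: 325 − 31 = 294 left.
June 1933 has 30 days: 294 − 30 = 264 left.
July 1933 has 31 days: 264 − 31 = 233 left.
August 1933 has 31 days: 233 − 31 = 202 left.
September 1933 has 30 days: 202 − 30 = 172 left.
October 1933 has 31 days: 172 − 31 = 141 left.
November 1933 has 30 days: 141 − 30 = 111 left.
December 1933 has 31 days: 111 − 31 = 80 left.
January 1934 has 31 days: 80 − 31 = 49 left.
February 1934 has 28 days (1934 is not a leap year): 49 − 28 = 21 left.
21 days into March 1934 → March 21, 1934.
Advancing 15 weeks (= 105 days) from March 21, 1934:
March has 31 days, so 31 − 21 = 10 days remain after March 21, 1934; 105 − 10 = 95 left.
April 1934 has 30 days: 95 − 30 = 65 left.
May 1934 has 31 days: 65 − 31 = 34 left.
June 1934 has 30 days: 34 − 30 = 4 left.
4 days into July 1934 → July 4, 1934.
Counting forward 600 days from July 4, 1934:
July has 31 days, so 31 − 4 = 27 days remain after July 4, 1934; 600 − 27 = 573 left.
August 1934 has 31 days: 573 − 31 = 542 left.
September 1934 has 30 days: 542 − 30 = 512 left.
October 1934 has 31 days: 512 − 31 = 481 left.
November 1934 has 30 days: 481 − 30 = 451 left.
December 1934 has 31 days: 451 − 31 = 420 left.
January 1935 has 31 days: 420 − 31 = 389 left.
February 1935 has 28 days (1935 is not a leap year): 389 − 28 = 361 left.
March 1935 has 31 days: 361 − 31 = 330 left.
April 1935 has 30 days: 330 − 30 = 300 left.
May 1935 has 31 days: 300 − 31 = 269 left.
June 1935 has 30 days: 269 − 30 = 239 left.
July 1935 has 31 days: 239 − 31 = 208 left.
August 1935 has 31 days: 208 − 31 = 177 left.
September 1935 has 30 days: 177 − 30 = 147 left.
October 1935 has 31 days: 147 − 31 = 116 left.
November 1935 has 30 days: 116 − 30 = 86 left.
December 1935 has 31 days: 86 − 31 = 55 left.
January 1936 has 31 days: 55 − 31 = 24 left.
24 days into February 1936 → February 24, 1936.
Counting forward 6 months from February 24, 1936:
month 2 + 6 = 8 → August 1936.
Day 24 is valid in August, giving August 24, 1936.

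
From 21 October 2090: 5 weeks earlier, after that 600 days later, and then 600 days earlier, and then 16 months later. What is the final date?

January 16, 2092

Subtracting 5 weeks (= 35 days) from October 21, 2090:
Going back 21 days from October 21, 2090 reaches the end of the previous month; 35 − 21 = 14 left.
September 2090 has 30 days; 30 − 14 = 16 → September 16, 2090.
Adding 600 days from September 16, 2090:
September has 30 days, so 30 − 16 = 14 days remain after September 16, 2090; 600 − 14 = 586 left.
October 2090 has 31 days: 586 − 31 = 555 left.
November 2090 has 30 days: 555 − 30 = 525 left.
December 2090 has 31 days: 525 − 31 = 494 left.
January 2091 has 31 days: 494 − 31 = 463 left.
February 2091 has 28 days (2091 is not a leap year): 463 − 28 = 435 left.
March 2091 has 31 days: 435 − 31 = 404 left.
April 2091 has 30 days: 404 − 30 = 374 left.
May 2091 has 31 days: 374 − 31 = 343 left.
June 2091 has 30 days: 343 − 30 = 313 left.
July 2091 has 31 days: 313 − 31 = 282 left.
August 2091 has 31 days: 282 − 31 = 251 left.
September 2091 has 30 days: 251 − 30 = 221 left.
October 2091 has 31 days: 221 − 31 = 190 left.
November 2091 has 30 days: 190 − 30 = 160 left.
December 2091 has 31 days: 160 − 31 = 129 left.
January 2092 has 31 days: 129 − 31 = 98 left.
February 2092 has 29 days (2092 is a leap year): 98 − 29 = 69 left.
March 2092 has 31 days: 69 − 31 = 38 left.
April 2092 has 30 days: 38 − 30 = 8 left.
8 days into May 2092 → May 8, 2092.
Subtracting 600 days from May 8, 2092:
Going back 8 days from May 8, 2092 reaches the end of the previous month; 600 − 8 = 592 left.
April 2092 has 30 days: 592 − 30 = 562 left.
March 2092 has 31 days: 562 − 31 = 531 left.
February 2092 has 29 days (2092 is a leap year): 531 − 29 = 502 left.
January 2092 has 31 days: 502 − 31 = 471 left.
December 2091 has 31 days: 471 − 31 = 440 left.
November 2091 has 30 days: 440 − 30 = 410 left.
October 2091 has 31 days: 410 − 31 = 379 left.
September 2091 has 30 days: 379 − 30 = 349 left.
August 2091 has 31 days: 349 − 31 = 318 left.
July 2091 has 31 days: 318 − 31 = 287 left.
June 2091 has 30 days: 287 − 30 = 257 left.
May 2091 has 31 days: 257 − 31 = 226 left.
April 2091 has 30 days: 226 − 30 = 196 left.
March 2091 has 31 days: 196 − 31 = 165 left.
February 2091 has 28 days (2091 is not a leap year): 165 − 28 = 137 left.
January 2091 has 31 days: 137 − 31 = 106 left.
December 2090 has 31 days: 106 − 31 = 75 left.
November 2090 has 30 days: 75 − 30 = 45 left.
October 2090 has 31 days: 45 − 31 = 14 left.
September 2090 has 30 days; 30 − 14 = 16 → September 16, 2090.
Adding 16 months from September 16, 2090:
month 9 + 16 = 25, which is month 1 of year 2092 → January 2092.
Day 16 is valid in January, giving January 16, 2092.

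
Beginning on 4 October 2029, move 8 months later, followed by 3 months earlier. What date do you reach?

Counting forward 8 months from October 4, 2029:
month 10 + 8 = 18, which is month 6 of year 2030 → June 2030.
Day 4 is valid in June, giving June 4, 2030.
Subtracting 3 months from June 4, 2030:
month 6 − 3 = 3 → March 2030.
Day 4 is valid in March, giving March 4, 2030.

March 4, 2030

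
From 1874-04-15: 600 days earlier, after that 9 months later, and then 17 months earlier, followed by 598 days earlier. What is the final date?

Subtracting 600 days from April 15, 1874:
Going back 15 days from April 15, 1874 reaches the end of the previous month; 600 − 15 = 585 left.
March 1874 has 31 days: 585 − 31 = 554 left.
February 1874 has 28 days (1874 is not a leap year): 554 − 28 = 526 left.
January 1874 has 31 days: 526 − 31 = 495 left.
December 1873 has 31 days: 495 − 31 = 464 left.
November 1873 has 30 days: 464 − 30 = 434 left.
October 1873 has 31 days: 434 − 31 = 403 left.
September 1873 has 30 days: 403 − 30 = 373 left.
August 1873 has 31 days: 373 − 31 = 342 left.
July 1873 has 31 days: 342 − 31 = 311 left.
June 1873 has 30 days: 311 − 30 = 281 left.
May 1873 has 31 days: 281 − 31 = 250 left.
April 1873 has 30 days: 250 − 30 = 220 left.
March 1873 has 31 days: 220 − 31 = 189 left.
February 1873 has 28 days (1873 is not a leap year): 189 − 28 = 161 left.
January 1873 has 31 days: 161 − 31 = 130 left.
December 1872 has 31 days: 130 − 31 = 99 left.
November 1872 has 30 days: 99 − 30 = 69 left.
October 1872 has 31 days: 69 − 31 = 38 left.
September 1872 has 30 days: 38 − 30 = 8 left.
August 1872 has 31 days; 31 − 8 = 23 → August 23, 1872.
Counting forward 9 months from August 23, 1872:
month 8 + 9 = 17, which is month 5 of year 1873 → May 1873.
Day 23 is valid in May, giving May 23, 1873.
Subtracting 17 months from May 23, 1873:
month 5 − 17 = -12, which is month 12 of year 1871 → December 1871.
Day 23 is valid in December, giving December 23, 1871.
Going back 598 days from December 23, 1871:
Going back 23 days from December 23, 1871 reaches the end of the previous month; 598 − 23 = 575 left.
November 1871 has 30 days: 575 − 30 = 545 left.
October 1871 has 31 days: 545 − 31 = 514 left.
September 1871 has 30 days: 514 − 30 = 484 left.
August 1871 has 31 days: 484 − 31 = 453 left.
July 1871 has 31 days: 453 − 31 = 422 left.
June 1871 has 30 days: 422 − 30 = 392 left.
May 1871 has 31 days: 392 − 31 = 361 left.
April 1871 has 30 days: 361 − 30 = 331 left.
March 1871 has 31 days: 331 − 31 = 300 left.
February 1871 has 28 days (1871 is not a leap year): 300 − 28 = 272 left.
January 1871 has 31 days: 272 − 31 = 241 left.
December 1870 has 31 days: 241 − 31 = 210 left.
November 1870 has 30 days: 210 − 30 = 180 left.
October 1870 has 31 days: 180 − 31 = 149 left.
September 1870 has 30 days: 149 − 30 = 119 left.
August 1870 has 31 days: 119 − 31 = 88 left.
July 1870 has 31 days: 88 − 31 = 57 left.
June 1870 has 30 days: 57 − 30 = 27 left.
May 1870 has 31 days; 31 − 27 = 4 → May 4, 1870.

May 4, 1870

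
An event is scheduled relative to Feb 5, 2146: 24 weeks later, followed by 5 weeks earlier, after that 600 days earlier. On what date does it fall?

Counting forward 24 weeks (= 168 days) from February 5, 2146:
February has 28 days, so 28 − 5 = 23 days remain after February 5, 2146; 168 − 23 = 145 left.
March 2146 has 31 days: 145 − 31 = 114 left.
April 2146 has 30 days: 114 − 30 = 84 left.
May 2146 has 31 days: 84 − 31 = 53 left.
June 2146 has 30 days: 53 − 30 = 23 left.
23 days into July 2146 → July 23, 2146.
Going back 5 weeks (= 35 days) from July 23, 2146:
Going back 23 days from July 23, 2146 reaches the end of the previous month; 35 − 23 = 12 left.
June 2146 has 30 days; 30 − 12 = 18 → June 18, 2146.
Going back 600 days from June 18, 2146:
Going back 18 days from June 18, 2146 reaches the end of the previous month; 600 − 18 = 582 left.
May 2146 has 31 days: 582 − 31 = 551 left.
April 2146 has 30 days: 551 − 30 = 521 left.
March 2146 has 31 days: 521 − 31 = 490 left.
February 2146 has 28 days (2146 is not a leap year): 490 − 28 = 462 left.
January 2146 has 31 days: 462 − 31 = 431 left.
December 2145 has 31 days: 431 − 31 = 400 left.
November 2145 has 30 days: 400 − 30 = 370 left.
October 2145 has 31 days: 370 − 31 = 339 left.
September 2145 has 30 days: 339 − 30 = 309 left.
August 2145 has 31 days: 309 − 31 = 278 left.
July 2145 has 31 days: 278 − 31 = 247 left.
June 2145 has 30 days: 247 − 30 = 217 left.
May 2145 has 31 days: 217 − 31 = 186 left.
April 2145 has 30 days: 186 − 30 = 156 left.
March 2145 has 31 days: 156 − 31 = 125 left.
February 2145 has 28 days (2145 is not a leap year): 125 − 28 = 97 left.
January 2145 has 31 days: 97 − 31 = 66 left.
December 2144 has 31 days: 66 − 31 = 35 left.
November 2144 has 30 days: 35 − 30 = 5 left.
October 2144 has 31 days; 31 − 5 = 26 → October 26, 2144.

October 26, 2144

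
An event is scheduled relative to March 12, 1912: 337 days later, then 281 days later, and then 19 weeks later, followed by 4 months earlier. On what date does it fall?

December 2, 1913

Adding 337 days from March 12, 1912:
March has 31 days, so 31 − 12 = 19 days remain after March 12, 1912; 337 − 19 = 318 left.
April 1912 has 30 days: 318 − 30 = 288 left.
May 1912 has 31 days: 288 − 31 = 257 left.
June 1912 has 30 days: 257 − 30 = 227 left.
July 1912 has 31 days: 227 − 31 = 196 left.
August 1912 has 31 days: 196 − 31 = 165 left.
September 1912 has 30 days: 165 − 30 = 135 left.
October 1912 has 31 days: 135 − 31 = 104 left.
November 1912 has 30 days: 104 − 30 = 74 left.
December 1912 has 31 days: 74 − 31 = 43 left.
January 1913 has 31 days: 43 − 31 = 12 left.
12 days into February 1913 → February 12, 1913.
Advancing 281 days from February 12, 1913:
February has 28 days, so 28 − 12 = 16 days remain after February 12, 1913; 281 − 16 = 265 left.
March 1913 has 31 days: 265 − 31 = 234 left.
April 1913 has 30 days: 234 − 30 = 204 left.
May 1913 has 31 days: 204 − 31 = 173 left.
June 1913 has 30 days: 173 − 30 = 143 left.
July 1913 has 31 days: 143 − 31 = 112 left.
August 1913 has 31 days: 112 − 31 = 81 left.
September 1913 has 30 days: 81 − 30 = 51 left.
October 1913 has 31 days: 51 − 31 = 20 left.
20 days into November 1913 → November 20, 1913.
Counting forward 19 weeks (= 133 days) from November 20, 1913:
November has 30 days, so 30 − 20 = 10 days remain after November 20, 1913; 133 − 10 = 123 left.
December 1913 has 31 days: 123 − 31 = 92 left.
January 1914 has 31 days: 92 − 31 = 61 left.
February 1914 has 28 days (1914 is not a leap year): 61 − 28 = 33 left.
March 1914 has 31 days: 33 − 31 = 2 left.
2 days into April 1914 → April 2, 1914.
Counting back 4 months from April 2, 1914:
month 4 − 4 = 0, which is month 12 of year 1913 → December 1913.
Day 2 is valid in December, giving December 2, 1913.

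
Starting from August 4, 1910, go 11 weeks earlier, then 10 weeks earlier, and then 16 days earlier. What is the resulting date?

Going back 11 weeks (= 77 days) from August 4, 1910:
Going back 4 days from August 4, 1910 reaches the end of the previous month; 77 − 4 = 73 left.
July 1910 has 31 days: 73 − 31 = 42 left.
June 1910 has 30 days: 42 − 30 = 12 left.
May 1910 has 31 days; 31 − 12 = 19 → May 19, 1910.
Counting back 10 weeks (= 70 days) from May 19, 1910:
Going back 19 days from May 19, 1910 reaches the end of the previous month; 70 − 19 = 51 left.
April 1910 has 30 days: 51 − 30 = 21 left.
March 1910 has 31 days; 31 − 21 = 10 → March 10, 1910.
Going back 16 days from March 10, 1910:
Going back 10 days from March 10, 1910 reaches the end of the previous month; 16 − 10 = 6 left.
February 1910 has 28 days; 28 − 6 = 22 → February 22, 1910.

February 22, 1910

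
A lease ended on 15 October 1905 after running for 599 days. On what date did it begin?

February 24, 1904

Subtracting 599 days from October 15, 1905.
Going back 15 days from October 15, 1905 reaches the end of the previous month; 599 − 15 = 584 left.
September 1905 has 30 days: 584 − 30 = 554 left.
August 1905 has 31 days: 554 − 31 = 523 left.
July 1905 has 31 days: 523 − 31 = 492 left.
June 1905 has 30 days: 492 − 30 = 462 left.
May 1905 has 31 days: 462 − 31 = 431 left.
April 1905 has 30 days: 431 − 30 = 401 left.
March 1905 has 31 days: 401 − 31 = 370 left.
February 1905 has 28 days (1905 is not a leap year): 370 − 28 = 342 left.
January 1905 has 31 days: 342 − 31 = 311 left.
December 1904 has 31 days: 311 − 31 = 280 left.
November 1904 has 30 days: 280 − 30 = 250 left.
October 1904 has 31 days: 250 − 31 = 219 left.
September 1904 has 30 days: 219 − 30 = 189 left.
August 1904 has 31 days: 189 − 31 = 158 left.
July 1904 has 31 days: 158 − 31 = 127 left.
June 1904 has 30 days: 127 − 30 = 97 left.
May 1904 has 31 days: 97 − 31 = 66 left.
April 1904 has 30 days: 66 − 30 = 36 left.
March 1904 has 31 days: 36 − 31 = 5 left.
February 1904 has 29 days; 29 − 5 = 24 → February 24, 1904.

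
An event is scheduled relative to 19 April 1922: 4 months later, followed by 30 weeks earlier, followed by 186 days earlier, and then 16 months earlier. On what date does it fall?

March 19, 1920

Adding 4 months from April 19, 1922:
month 4 + 4 = 8 → August 1922.
Day 19 is valid in August, giving August 19, 1922.
Going back 30 weeks (= 210 days) from August 19, 1922:
Going back 19 days from August 19, 1922 reaches the end of the previous month; 210 − 19 = 191 left.
July 1922 has 31 days: 191 − 31 = 160 left.
June 1922 has 30 days: 160 − 30 = 130 left.
May 1922 has 31 days: 130 − 31 = 99 left.
April 1922 has 30 days: 99 − 30 = 69 left.
March 1922 has 31 days: 69 − 31 = 38 left.
February 1922 has 28 days (1922 is not a leap year): 38 − 28 = 10 left.
January 1922 has 31 days; 31 − 10 = 21 → January 21, 1922.
Subtracting 186 days from January 21, 1922:
Going back 21 days from January 21, 1922 reaches the end of the previous month; 186 − 21 = 165 left.
December 1921 has 31 days: 165 − 31 = 134 left.
November 1921 has 30 days: 134 − 30 = 104 left.
October 1921 has 31 days: 104 − 31 = 73 left.
September 1921 has 30 days: 73 − 30 = 43 left.
August 1921 has 31 days: 43 − 31 = 12 left.
July 1921 has 31 days; 31 − 12 = 19 → July 19, 1921.
Counting back 16 months from July 19, 1921:
month 7 − 16 = -9, which is month 3 of year 1920 → March 1920.
Day 19 is valid in March, giving March 19, 1920.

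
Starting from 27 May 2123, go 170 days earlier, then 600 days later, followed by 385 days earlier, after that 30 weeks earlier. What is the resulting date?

December 13, 2122

Going back 170 days from May 27, 2123:
Going back 27 days from May 27, 2123 reaches the end of the previous month; 170 − 27 = 143 left.
April 2123 has 30 days: 143 − 30 = 113 left.
March 2123 has 31 days: 113 − 31 = 82 left.
February 2123 has 28 days (2123 is not a leap year): 82 − 28 = 54 left.
January 2123 has 31 days: 54 − 31 = 23 left.
December 2122 has 31 days; 31 − 23 = 8 → December 8, 2122.
Advancing 600 days from December 8, 2122:
December has 31 days, so 31 − 8 = 23 days remain after December 8, 2122; 600 − 23 = 577 left.
January 2123 has 31 days: 577 − 31 = 546 left.
February 2123 has 28 days (2123 is not a leap year): 546 − 28 = 518 left.
March 2123 has 31 days: 518 − 31 = 487 left.
April 2123 has 30 days: 487 − 30 = 457 left.
May 2123 has 31 days: 457 − 31 = 426 left.
June 2123 has 30 days: 426 − 30 = 396 left.
July 2123 has 31 days: 396 − 31 = 365 left.
August 2123 has 31 days: 365 − 31 = 334 left.
September 2123 has 30 days: 334 − 30 = 304 left.
October 2123 has 31 days: 304 − 31 = 273 left.
November 2123 has 30 days: 273 − 30 = 243 left.
December 2123 has 31 days: 243 − 31 = 212 left.
January 2124 has 31 days: 212 − 31 = 181 left.
February 2124 has 29 days (2124 is a leap year): 181 − 29 = 152 left.
March 2124 has 31 days: 152 − 31 = 121 left.
April 2124 has 30 days: 121 − 30 = 91 left.
May 2124 has 31 days: 91 − 31 = 60 left.
June 2124 has 30 days: 60 − 30 = 30 left.
30 days into July 2124 → July 30, 2124.
Counting back 385 days from July 30, 2124:
Going back 30 days from July 30, 2124 reaches the end of the previous month; 385 − 30 = 355 left.
June 2124 has 30 days: 355 − 30 = 325 left.
May 2124 has 31 days: 325 − 31 = 294 left.
April 2124 has 30 days: 294 − 30 = 264 left.
March 2124 has 31 days: 264 − 31 = 233 left.
February 2124 has 29 days (2124 is a leap year): 233 − 29 = 204 left.
January 2124 has 31 days: 204 − 31 = 173 left.
December 2123 has 31 days: 173 − 31 = 142 left.
November 2123 has 30 days: 142 − 30 = 112 left.
October 2123 has 31 days: 112 − 31 = 81 left.
September 2123 has 30 days: 81 − 30 = 51 left.
August 2123 has 31 days: 51 − 31 = 20 left.
July 2123 has 31 days; 31 − 20 = 11 → July 11, 2123.
Going back 30 weeks (= 210 days) from July 11, 2123:
Going back 11 days from July 11, 2123 reaches the end of the previous month; 210 − 11 = 199 left.
June 2123 has 30 days: 199 − 30 = 169 left.
May 2123 has 31 days: 169 − 31 = 138 left.
April 2123 has 30 days: 138 − 30 = 108 left.
March 2123 has 31 days: 108 − 31 = 77 left.
February 2123 has 28 days (2123 is not a leap year): 77 − 28 = 49 left.
January 2123 has 31 days: 49 − 31 = 18 left.
December 2122 has 31 days; 31 − 18 = 13 → December 13, 2122.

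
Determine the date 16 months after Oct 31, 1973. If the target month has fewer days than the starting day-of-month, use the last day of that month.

Advancing 16 months from October 31, 1973.
month 10 + 16 = 26, which is month 2 of year 1975 → February 1975.
February 1975 has only 28 days (1975 is not a leap year — relevant if February), and the start was day 31, so the date clamps to February 28, 1975.

February 28, 1975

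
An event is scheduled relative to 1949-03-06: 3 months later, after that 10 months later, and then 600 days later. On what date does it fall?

Adding 3 months from March 6, 1949:
month 3 + 3 = 6 → June 1949.
Day 6 is valid in June, giving June 6, 1949.
Adding 10 months from June 6, 1949:
month 6 + 10 = 16, which is month 4 of year 1950 → April 1950.
Day 6 is valid in April, giving April 6, 1950.
Counting forward 600 days from April 6, 1950:
April has 30 days, so 30 − 6 = 24 days remain after April 6, 1950; 600 − 24 = 576 left.
May 1950 has 31 days: 576 − 31 = 545 left.
June 1950 has 30 days: 545 − 30 = 515 left.
July 1950 has 31 days: 515 − 31 = 484 left.
August 1950 has 31 days: 484 − 31 = 453 left.
September 1950 has 30 days: 453 − 30 = 423 left.
October 1950 has 31 days: 423 − 31 = 392 left.
November 1950 has 30 days: 392 − 30 = 362 left.
December 1950 has 31 days: 362 − 31 = 331 left.
January 1951 has 31 days: 331 − 31 = 300 left.
February 1951 has 28 days (1951 is not a leap year): 300 − 28 = 272 left.
March 1951 has 31 days: 272 − 31 = 241 left.
April 1951 has 30 days: 241 − 30 = 211 left.
May 1951 has 31 days: 211 − 31 = 180 left.
June 1951 has 30 days: 180 − 30 = 150 left.
July 1951 has 31 days: 150 − 31 = 119 left.
August 1951 has 31 days: 119 − 31 = 88 left.
September 1951 has 30 days: 88 − 30 = 58 left.
October 1951 has 31 days: 58 − 31 = 27 left.
27 days into November 1951 → November 27, 1951.

November 27, 1951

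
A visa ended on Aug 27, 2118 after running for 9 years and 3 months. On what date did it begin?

May 27, 2109

Going back 9 years and 3 months from August 27, 2118.
-9 years → 2109; month 8 − 3 = 5 → May 2109.
Day 27 is valid in May, giving May 27, 2109.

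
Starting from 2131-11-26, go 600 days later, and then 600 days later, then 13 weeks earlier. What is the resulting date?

Advancing 600 days from November 26, 2131:
November has 30 days, so 30 − 26 = 4 days remain after November 26, 2131; 600 − 4 = 596 left.
December 2131 has 31 days: 596 − 31 = 565 left.
January 2132 has 31 days: 565 − 31 = 534 left.
February 2132 has 29 days (2132 is a leap year): 534 − 29 = 505 left.
March 2132 has 31 days: 505 − 31 = 474 left.
April 2132 has 30 days: 474 − 30 = 444 left.
May 2132 has 31 days: 444 − 31 = 413 left.
June 2132 has 30 days: 413 − 30 = 383 left.
July 2132 has 31 days: 383 − 31 = 352 left.
August 2132 has 31 days: 352 − 31 = 321 left.
September 2132 has 30 days: 321 − 30 = 291 left.
October 2132 has 31 days: 291 − 31 = 260 left.
November 2132 has 30 days: 260 − 30 = 230 left.
December 2132 has 31 days: 230 − 31 = 199 left.
January 2133 has 31 days: 199 − 31 = 168 left.
February 2133 has 28 days (2133 is not a leap year): 168 − 28 = 140 left.
March 2133 has 31 days: 140 − 31 = 109 left.
April 2133 has 30 days: 109 − 30 = 79 left.
May 2133 has 31 days: 79 − 31 = 48 left.
June 2133 has 30 days: 48 − 30 = 18 left.
18 days into July 2133 → July 18, 2133.
Adding 600 days from July 18, 2133:
July has 31 days, so 31 − 18 = 13 days remain after July 18, 2133; 600 − 13 = 587 left.
August 2133 has 31 days: 587 − 31 = 556 left.
September 2133 has 30 days: 556 − 30 = 526 left.
October 2133 has 31 days: 526 − 31 = 495 left.
November 2133 has 30 days: 495 − 30 = 465 left.
December 2133 has 31 days: 465 − 31 = 434 left.
January 2134 has 31 days: 434 − 31 = 403 left.
February 2134 has 28 days (2134 is not a leap year): 403 − 28 = 375 left.
March 2134 has 31 days: 375 − 31 = 344 left.
April 2134 has 30 days: 344 − 30 = 314 left.
May 2134 has 31 days: 314 − 31 = 283 left.
June 2134 has 30 days: 283 − 30 = 253 left.
July 2134 has 31 days: 253 − 31 = 222 left.
August 2134 has 31 days: 222 − 31 = 191 left.
September 2134 has 30 days: 191 − 30 = 161 left.
October 2134 has 31 days: 161 − 31 = 130 left.
November 2134 has 30 days: 130 − 30 = 100 left.
December 2134 has 31 days: 100 − 31 = 69 left.
January 2135 has 31 days: 69 − 31 = 38 left.
February 2135 has 28 days (2135 is not a leap year): 38 − 28 = 10 left.
10 days into March 2135 → March 10, 2135.
Subtracting 13 weeks (= 91 days) from March 10, 2135:
Going back 10 days from March 10, 2135 reaches the end of the previous month; 91 − 10 = 81 left.
February 2135 has 28 days (2135 is not a leap year): 81 − 28 = 53 left.
January 2135 has 31 days: 53 − 31 = 22 left.
December 2134 has 31 days; 31 − 22 = 9 → December 9, 2134.

December 9, 2134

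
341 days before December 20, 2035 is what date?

Counting back 341 days from December 20, 2035.
Going back 20 days from December 20, 2035 reaches the end of the previous month; 341 − 20 = 321 left.
November 2035 has 30 days: 321 − 30 = 291 left.
October 2035 has 31 days: 291 − 31 = 260 left.
September 2035 has 30 days: 260 − 30 = 230 left.
August 2035 has 31 days: 230 − 31 = 199 left.
July 2035 has 31 days: 199 − 31 = 168 left.
June 2035 has 30 days: 168 − 30 = 138 left.
May 2035 has 31 days: 138 − 31 = 107 left.
April 2035 has 30 days: 107 − 30 = 77 left.
March 2035 has 31 days: 77 − 31 = 46 left.
February 2035 has 28 days (2035 is not a leap year): 46 − 28 = 18 left.
January 2035 has 31 days; 31 − 18 = 13 → January 13, 2035.

January 13, 2035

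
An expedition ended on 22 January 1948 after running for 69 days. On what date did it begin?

November 14, 1947

Subtracting 69 days from January 22, 1948.
Going back 22 days from January 22, 1948 reaches the end of the previous month; 69 − 22 = 47 left.
December 1947 has 31 days: 47 − 31 = 16 left.
November 1947 has 30 days; 30 − 16 = 14 → November 14, 1947.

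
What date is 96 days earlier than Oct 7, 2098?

July 3, 2098

Going back 96 days from October 7, 2098.
Going back 7 days from October 7, 2098 reaches the end of the previous month; 96 − 7 = 89 left.
September 2098 has 30 days: 89 − 30 = 59 left.
August 2098 has 31 days: 59 − 31 = 28 left.
July 2098 has 31 days; 31 − 28 = 3 → July 3, 2098.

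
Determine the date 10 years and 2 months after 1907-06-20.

August 20, 1917

Adding 10 years and 2 months from June 20, 1907.
+10 years → 1917; month 6 + 2 = 8 → August 1917.
Day 20 is valid in August, giving August 20, 1917.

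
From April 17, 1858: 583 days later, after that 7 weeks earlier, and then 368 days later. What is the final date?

October 5, 1860

Adding 583 days from April 17, 1858:
April has 30 days, so 30 − 17 = 13 days remain after April 17, 1858; 583 − 13 = 570 left.
May 1858 has 31 days: 570 − 31 = 539 left.
June 1858 has 30 days: 539 − 30 = 509 left.
July 1858 has 31 days: 509 − 31 = 478 left.
August 1858 has 31 days: 478 − 31 = 447 left.
September 1858 has 30 days: 447 − 30 = 417 left.
October 1858 has 31 days: 417 − 31 = 386 left.
November 1858 has 30 days: 386 − 30 = 356 left.
December 1858 has 31 days: 356 − 31 = 325 left.
January 1859 has 31 days: 325 − 31 = 294 left.
February 1859 has 28 days (1859 is not a leap year): 294 − 28 = 266 left.
March 1859 has 31 days: 266 − 31 = 235 left.
April 1859 has 30 days: 235 − 30 = 205 left.
May 1859 has 31 days: 205 − 31 = 174 left.
June 1859 has 30 days: 174 − 30 = 144 left.
July 1859 has 31 days: 144 − 31 = 113 left.
August 1859 has 31 days: 113 − 31 = 82 left.
September 1859 has 30 days: 82 − 30 = 52 left.
October 1859 has 31 days: 52 − 31 = 21 left.
21 days into November 1859 → November 21, 1859.
Counting back 7 weeks (= 49 days) from November 21, 1859:
Going back 21 days from November 21, 1859 reaches the end of the previous month; 49 − 21 = 28 left.
October 1859 has 31 days; 31 − 28 = 3 → October 3, 1859.
Advancing 368 days from October 3, 1859:
October has 31 days, so 31 − 3 = 28 days remain after October 3, 1859; 368 − 28 = 340 left.
November 1859 has 30 days: 340 − 30 = 310 left.
December 1859 has 31 days: 310 − 31 = 279 left.
January 1860 has 31 days: 279 − 31 = 248 left.
February 1860 has 29 days (1860 is a leap year): 248 − 29 = 219 left.
March 1860 has 31 days: 219 − 31 = 188 left.
April 1860 has 30 days: 188 − 30 = 158 left.
May 1860 has 31 days: 158 − 31 = 127 left.
June 1860 has 30 days: 127 − 30 = 97 left.
July 1860 has 31 days: 97 − 31 = 66 left.
August 1860 has 31 days: 66 − 31 = 35 left.
September 1860 has 30 days: 35 − 30 = 5 left.
5 days into October 1860 → October 5, 1860.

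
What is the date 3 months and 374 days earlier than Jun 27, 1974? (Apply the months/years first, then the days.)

March 18, 1973

Going back 3 months and 374 days from June 27, 1974: first the month/year part, then the days.
month 6 − 3 = 3 → March 1974.
Day 27 is valid in March, giving March 27, 1974.
Now subtract 374 days from March 27, 1974.
Going back 27 days from March 27, 1974 reaches the end of the previous month; 374 − 27 = 347 left.
February 1974 has 28 days (1974 is not a leap year): 347 − 28 = 319 left.
January 1974 has 31 days: 319 − 31 = 288 left.
December 1973 has 31 days: 288 − 31 = 257 left.
November 1973 has 30 days: 257 − 30 = 227 left.
October 1973 has 31 days: 227 − 31 = 196 left.
September 1973 has 30 days: 196 − 30 = 166 left.
August 1973 has 31 days: 166 − 31 = 135 left.
July 1973 has 31 days: 135 − 31 = 104 left.
June 1973 has 30 days: 104 − 30 = 74 left.
May 1973 has 31 days: 74 − 31 = 43 left.
April 1973 has 30 days: 43 − 30 = 13 left.
March 1973 has 31 days; 31 − 13 = 18 → March 18, 1973.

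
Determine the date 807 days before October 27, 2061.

August 12, 2059

Subtracting 807 days from October 27, 2061.
Going back 27 days from October 27, 2061 reaches the end of the previous month; 807 − 27 = 780 left.
September 2061 has 30 days: 780 − 30 = 750 left.
August 2061 has 31 days: 750 − 31 = 719 left.
July 2061 has 31 days: 719 − 31 = 688 left.
June 2061 has 30 days: 688 − 30 = 658 left.
May 2061 has 31 days: 658 − 31 = 627 left.
April 2061 has 30 days: 627 − 30 = 597 left.
March 2061 has 31 days: 597 − 31 = 566 left.
February 2061 has 28 days (2061 is not a leap year): 566 − 28 = 538 left.
January 2061 has 31 days: 538 − 31 = 507 left.
December 2060 has 31 days: 507 − 31 = 476 left.
November 2060 has 30 days: 476 − 30 = 446 left.
October 2060 has 31 days: 446 − 31 = 415 left.
September 2060 has 30 days: 415 − 30 = 385 left.
August 2060 has 31 days: 385 − 31 = 354 left.
July 2060 has 31 days: 354 − 31 = 323 left.
June 2060 has 30 days: 323 − 30 = 293 left.
May 2060 has 31 days: 293 − 31 = 262 left.
April 2060 has 30 days: 262 − 30 = 232 left.
March 2060 has 31 days: 232 − 31 = 201 left.
February 2060 has 29 days (2060 is a leap year): 201 − 29 = 172 left.
January 2060 has 31 days: 172 − 31 = 141 left.
December 2059 has 31 days: 141 − 31 = 110 left.
November 2059 has 30 days: 110 − 30 = 80 left.
October 2059 has 31 days: 80 − 31 = 49 left.
September 2059 has 30 days: 49 − 30 = 19 left.
August 2059 has 31 days; 31 − 19 = 12 → August 12, 2059.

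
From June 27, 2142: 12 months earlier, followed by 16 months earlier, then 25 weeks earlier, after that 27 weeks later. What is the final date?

Subtracting 12 months from June 27, 2142:
month 6 − 12 = -6, which is month 6 of year 2141 → June 2141.
Day 27 is valid in June, giving June 27, 2141.
Counting back 16 months from June 27, 2141:
month 6 − 16 = -10, which is month 2 of year 2140 → February 2140.
Day 27 is valid in February, giving February 27, 2140.
Subtracting 25 weeks (= 175 days) from February 27, 2140:
Going back 27 days from February 27, 2140 reaches the end of the previous month; 175 − 27 = 148 left.
January 2140 has 31 days: 148 − 31 = 117 left.
December 2139 has 31 days: 117 − 31 = 86 left.
November 2139 has 30 days: 86 − 30 = 56 left.
October 2139 has 31 days: 56 − 31 = 25 left.
September 2139 has 30 days; 30 − 25 = 5 → September 5, 2139.
Adding 27 weeks (= 189 days) from September 5, 2139:
September has 30 days, so 30 − 5 = 25 days remain after September 5, 2139; 189 − 25 = 164 left.
October 2139 has 31 days: 164 − 31 = 133 left.
November 2139 has 30 days: 133 − 30 = 103 left.
December 2139 has 31 days: 103 − 31 = 72 left.
January 2140 has 31 days: 72 − 31 = 41 left.
February 2140 has 29 days (2140 is a leap year): 41 − 29 = 12 left.
12 days into March 2140 → March 12, 2140.

March 12, 2140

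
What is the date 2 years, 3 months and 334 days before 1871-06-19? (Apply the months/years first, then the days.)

April 19, 1868

Subtracting 2 years, 3 months and 334 days from June 19, 1871: first the month/year part, then the days.
-2 years → 1869; month 6 − 3 = 3 → March 1869.
Day 19 is valid in March, giving March 19, 1869.
Now subtract 334 days from March 19, 1869.
Going back 19 days from March 19, 1869 reaches the end of the previous month; 334 − 19 = 315 left.
February 1869 has 28 days (1869 is not a leap year): 315 − 28 = 287 left.
January 1869 has 31 days: 287 − 31 = 256 left.
December 1868 has 31 days: 256 − 31 = 225 left.
November 1868 has 30 days: 225 − 30 = 195 left.
October 1868 has 31 days: 195 − 31 = 164 left.
September 1868 has 30 days: 164 − 30 = 134 left.
August 1868 has 31 days: 134 − 31 = 103 left.
July 1868 has 31 days: 103 − 31 = 72 left.
June 1868 has 30 days: 72 − 30 = 42 left.
May 1868 has 31 days: 42 − 31 = 11 left.
April 1868 has 30 days; 30 − 11 = 19 → April 19, 1868.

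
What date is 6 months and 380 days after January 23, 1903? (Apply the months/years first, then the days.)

Adding 6 months and 380 days from January 23, 1903: first the month/year part, then the days.
month 1 + 6 = 7 → July 1903.
Day 23 is valid in July, giving July 23, 1903.
Now add 380 days from July 23, 1903.
July has 31 days, so 31 − 23 = 8 days remain after July 23, 1903; 380 − 8 = 372 left.
August 1903 has 31 days: 372 − 31 = 341 left.
September 1903 has 30 days: 341 − 30 = 311 left.
October 1903 has 31 days: 311 − 31 = 280 left.
November 1903 has 30 days: 280 − 30 = 250 left.
December 1903 has 31 days: 250 − 31 = 219 left.
January 1904 has 31 days: 219 − 31 = 188 left.
February 1904 has 29 days (1904 is a leap year): 188 − 29 = 159 left.
March 1904 has 31 days: 159 − 31 = 128 left.
April 1904 has 30 days: 128 − 30 = 98 left.
May 1904 has 31 days: 98 − 31 = 67 left.
June 1904 has 30 days: 67 − 30 = 37 left.
July 1904 has 31 days: 37 − 31 = 6 left.
6 days into August 1904 → August 6, 1904.

August 6, 1904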